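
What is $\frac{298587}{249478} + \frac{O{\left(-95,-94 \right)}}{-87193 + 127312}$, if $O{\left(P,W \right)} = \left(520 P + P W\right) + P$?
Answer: $\frac{1858936783}{10008807882} \approx 0.18573$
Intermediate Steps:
$O{\left(P,W \right)} = 521 P + P W$
$\frac{298587}{249478} + \frac{O{\left(-95,-94 \right)}}{-87193 + 127312} = \frac{298587}{249478} + \frac{\left(-95\right) \left(521 - 94\right)}{-87193 + 127312} = 298587 \cdot \frac{1}{249478} + \frac{\left(-95\right) 427}{40119} = \frac{298587}{249478} - \frac{40565}{40119} = \frac{1858936783}{10008807882}$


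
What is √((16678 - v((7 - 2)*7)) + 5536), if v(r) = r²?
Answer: √20989 ≈ 144.88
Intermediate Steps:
√((16678 - v((7 - 2)*7)) + 5536) = √((16678 - ((7 - 2)*7)²) + 5536) = √((16678 - (5*7)²) + 5536) = √((16678 - 1*35²) + 5536) = √((16678 - 1*1225) + 5536) = √((16678 - 1225) + 5536) = √(15453 + 5536) = √20989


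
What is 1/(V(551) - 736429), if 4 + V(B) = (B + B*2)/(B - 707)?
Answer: -52/38295067 ≈ -1.3579e-6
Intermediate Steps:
V(B) = -4 + 3*B/(-707 + B) (V(B) = -4 + (B + B*2)/(B - 707) = -4 + (B + 2*B)/(-707 + B) = -4 + (3*B)/(-707 + B) = -4 + 3*B/(-707 + B))
1/(V(551) - 736429) = 1/((2828 - 1*551)/(-707 + 551) - 736429) = 1/((2828 - 551)/(-156) - 736429) = 1/(-1/156*2277 - 736429) = 1/(-759/52 - 736429) = 1/(-38295067/52) = -52/38295067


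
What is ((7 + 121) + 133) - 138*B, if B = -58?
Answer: 8265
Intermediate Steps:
((7 + 121) + 133) - 138*B = ((7 + 121) + 133) - 138*(-58) = (128 + 133) + 8004 = 261 + 8004 = 8265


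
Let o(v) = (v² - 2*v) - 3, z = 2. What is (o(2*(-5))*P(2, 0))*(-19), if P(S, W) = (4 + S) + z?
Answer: -17784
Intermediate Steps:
o(v) = -3 + v² - 2*v
P(S, W) = 6 + S (P(S, W) = (4 + S) + 2 = 6 + S)
(o(2*(-5))*P(2, 0))*(-19) = ((-3 + (2*(-5))² - 4*(-5))*(6 + 2))*(-19) = ((-3 + (-10)² - 2*(-10))*8)*(-19) = ((-3 + 100 + 20)*8)*(-19) = (117*8)*(-19) = 936*(-19) = -17784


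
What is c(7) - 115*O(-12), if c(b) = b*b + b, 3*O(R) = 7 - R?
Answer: -2017/3 ≈ -672.33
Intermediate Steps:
O(R) = 7/3 - R/3 (O(R) = (7 - R)/3 = 7/3 - R/3)
c(b) = b + b**2 (c(b) = b**2 + b = b + b**2)
c(7) - 115*O(-12) = 7*(1 + 7) - 115*(7/3 - 1/3*(-12)) = 7*8 - 115*(7/3 + 4) = 56 - 115*19/3 = 56 - 2185/3 = -2017/3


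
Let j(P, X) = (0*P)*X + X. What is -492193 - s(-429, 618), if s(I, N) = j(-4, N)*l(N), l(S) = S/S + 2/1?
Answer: -494047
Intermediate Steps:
j(P, X) = X (j(P, X) = 0*X + X = 0 + X = X)
l(S) = 3 (l(S) = 1 + 2*1 = 1 + 2 = 3)
s(I, N) = 3*N (s(I, N) = N*3 = 3*N)
-492193 - s(-429, 618) = -492193 - 3*618 = -492193 - 1*1854 = -492193 - 1854 = -494047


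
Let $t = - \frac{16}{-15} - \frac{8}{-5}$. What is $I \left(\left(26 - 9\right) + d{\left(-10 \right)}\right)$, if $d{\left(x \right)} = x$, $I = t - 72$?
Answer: $- \frac{1456}{3} \approx -485.33$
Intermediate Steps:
$t = \frac{8}{3}$ ($t = \left(-16\right) \left(- \frac{1}{15}\right) - - \frac{8}{5} = \frac{16}{15} + \frac{8}{5} = \frac{8}{3} \approx 2.6667$)
$I = - \frac{208}{3}$ ($I = \frac{8}{3} - 72 = - \frac{208}{3} \approx -69.333$)
$I \left(\left(26 - 9\right) + d{\left(-10 \right)}\right) = - \frac{208 \left(\left(26 - 9\right) - 10\right)}{3} = - \frac{208 \left(17 - 10\right)}{3} = \left(- \frac{208}{3}\right) 7 = - \frac{1456}{3}$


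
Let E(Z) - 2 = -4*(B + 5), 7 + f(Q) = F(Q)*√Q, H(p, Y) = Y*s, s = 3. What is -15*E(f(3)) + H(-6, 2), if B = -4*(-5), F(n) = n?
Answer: 1476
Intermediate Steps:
H(p, Y) = 3*Y (H(p, Y) = Y*3 = 3*Y)
B = 20
f(Q) = -7 + Q^(3/2) (f(Q) = -7 + Q*√Q = -7 + Q^(3/2))
E(Z) = -98 (E(Z) = 2 - 4*(20 + 5) = 2 - 4*25 = 2 - 100 = -98)
-15*E(f(3)) + H(-6, 2) = -15*(-98) + 3*2 = 1470 + 6 = 1476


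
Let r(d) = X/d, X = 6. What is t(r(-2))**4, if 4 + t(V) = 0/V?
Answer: 256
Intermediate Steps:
r(d) = 6/d
t(V) = -4 (t(V) = -4 + 0/V = -4 + 0 = -4)
t(r(-2))**4 = (-4)**4 = 256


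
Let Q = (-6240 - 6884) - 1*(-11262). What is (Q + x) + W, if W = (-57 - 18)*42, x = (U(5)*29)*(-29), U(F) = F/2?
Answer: -14229/2 ≈ -7114.5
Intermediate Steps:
U(F) = F/2 (U(F) = F*(1/2) = F/2)
x = -4205/2 (x = (((1/2)*5)*29)*(-29) = ((5/2)*29)*(-29) = (145/2)*(-29) = -4205/2 ≈ -2102.5)
Q = -1862 (Q = -13124 + 11262 = -1862)
W = -3150 (W = -75*42 = -3150)
(Q + x) + W = (-1862 - 4205/2) - 3150 = -7929/2 - 3150 = -14229/2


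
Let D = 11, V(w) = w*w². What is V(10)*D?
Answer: 11000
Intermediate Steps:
V(w) = w³
V(10)*D = 10³*11 = 1000*11 = 11000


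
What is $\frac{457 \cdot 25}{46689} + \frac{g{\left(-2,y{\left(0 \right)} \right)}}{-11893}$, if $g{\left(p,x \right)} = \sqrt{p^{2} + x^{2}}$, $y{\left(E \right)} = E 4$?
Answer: $\frac{135784147}{555272277} \approx 0.24454$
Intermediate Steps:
$y{\left(E \right)} = 4 E$
$\frac{457 \cdot 25}{46689} + \frac{g{\left(-2,y{\left(0 \right)} \right)}}{-11893} = \frac{457 \cdot 25}{46689} + \frac{\sqrt{\left(-2\right)^{2} + \left(4 \cdot 0\right)^{2}}}{-11893} = 11425 \cdot \frac{1}{46689} + \sqrt{4 + 0^{2}} \left(- \frac{1}{11893}\right) = \frac{11425}{46689} + \sqrt{4 + 0} \left(- \frac{1}{11893}\right) = \frac{11425}{46689} + \sqrt{4} \left(- \frac{1}{11893}\right) = \frac{11425}{46689} + 2 \left(- \frac{1}{11893}\right) = \frac{11425}{46689} - \frac{2}{11893} = \frac{135784147}{555272277}$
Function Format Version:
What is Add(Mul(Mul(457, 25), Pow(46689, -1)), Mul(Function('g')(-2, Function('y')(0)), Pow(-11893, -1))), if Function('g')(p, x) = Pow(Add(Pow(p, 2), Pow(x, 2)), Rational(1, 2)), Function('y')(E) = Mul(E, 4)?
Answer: Rational(135784147, 555272277) ≈ 0.24454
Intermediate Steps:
Function('y')(E) = Mul(4, E)
Add(Mul(Mul(457, 25), Pow(46689, -1)), Mul(Function('g')(-2, Function('y')(0)), Pow(-11893, -1))) = Add(Mul(Mul(457, 25), Pow(46689, -1)), Mul(Pow(Add(Pow(-2, 2), Pow(Mul(4, 0), 2)), Rational(1, 2)), Pow(-11893, -1))) = Add(Mul(11425, Rational(1, 46689)), Mul(Pow(Add(4, Pow(0, 2)), Rational(1, 2)), Rational(-1, 11893))) = Add(Rational(11425, 46689), Mul(Pow(Add(4, 0), Rational(1, 2)), Rational(-1, 11893))) = Add(Rational(11425, 46689), Mul(Pow(4, Rational(1, 2)), Rational(-1, 11893))) = Add(Rational(11425, 46689), Mul(2, Rational(-1, 11893))) = Add(Rational(11425, 46689), Rational(-2, 11893)) = Rational(135784147, 555272277)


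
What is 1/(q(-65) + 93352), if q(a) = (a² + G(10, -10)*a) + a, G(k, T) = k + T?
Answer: 1/97512 ≈ 1.0255e-5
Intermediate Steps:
G(k, T) = T + k
q(a) = a + a² (q(a) = (a² + (-10 + 10)*a) + a = (a² + 0*a) + a = (a² + 0) + a = a² + a = a + a²)
1/(q(-65) + 93352) = 1/(-65*(1 - 65) + 93352) = 1/(-65*(-64) + 93352) = 1/(4160 + 93352) = 1/97512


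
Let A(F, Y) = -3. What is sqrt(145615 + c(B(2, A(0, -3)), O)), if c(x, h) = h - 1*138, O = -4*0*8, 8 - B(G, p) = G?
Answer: sqrt(145477) ≈ 381.41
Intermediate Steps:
B(G, p) = 8 - G
O = 0 (O = 0*8 = 0)
c(x, h) = -138 + h (c(x, h) = h - 138 = -138 + h)
sqrt(145615 + c(B(2, A(0, -3)), O)) = sqrt(145615 + (-138 + 0)) = sqrt(145615 - 138) = sqrt(145477)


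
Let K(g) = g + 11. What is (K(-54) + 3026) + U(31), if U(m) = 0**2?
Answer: 2983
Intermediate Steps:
U(m) = 0
K(g) = 11 + g
(K(-54) + 3026) + U(31) = ((11 - 54) + 3026) + 0 = (-43 + 3026) + 0 = 2983 + 0 = 2983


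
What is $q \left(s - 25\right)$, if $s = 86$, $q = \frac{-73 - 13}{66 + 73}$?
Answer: $- \frac{5246}{139} \approx -37.741$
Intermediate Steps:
$q = - \frac{86}{139} \approx -0.6187$
$q \left(s - 25\right) = - \frac{86 \left(86 - 25\right)}{139} = \left(- \frac{86}{139}\right) 61 = - \frac{5246}{139}$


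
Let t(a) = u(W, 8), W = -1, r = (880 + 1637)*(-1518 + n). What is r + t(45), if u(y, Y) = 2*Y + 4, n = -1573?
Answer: -7780027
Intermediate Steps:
r = -7780047 (r = (880 + 1637)*(-1518 - 1573) = 2517*(-3091) = -7780047)
u(y, Y) = 4 + 2*Y
t(a) = 20 (t(a) = 4 + 2*8 = 4 + 16 = 20)
r + t(45) = -7780047 + 20 = -7780027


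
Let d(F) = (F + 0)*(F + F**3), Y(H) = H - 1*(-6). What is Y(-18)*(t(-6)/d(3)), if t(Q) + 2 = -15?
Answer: 34/15 ≈ 2.2667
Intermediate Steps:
Y(H) = 6 + H (Y(H) = H + 6 = 6 + H)
t(Q) = -17 (t(Q) = -2 - 15 = -17)
d(F) = F*(F + F**3)
Y(-18)*(t(-6)/d(3)) = (6 - 18)*(-17/(3**2 + 3**4)) = -(-204)/(9 + 81) = -(-204)/90 = -12*(-17/90) = 34/15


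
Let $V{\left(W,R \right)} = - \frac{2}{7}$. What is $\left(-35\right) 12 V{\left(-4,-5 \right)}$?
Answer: $120$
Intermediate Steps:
$V{\left(W,R \right)} = - \frac{2}{7}$ ($V{\left(W,R \right)} = \left(-2\right) \frac{1}{7} = - \frac{2}{7}$)
$\left(-35\right) 12 V{\left(-4,-5 \right)} = \left(-35\right) 12 \left(- \frac{2}{7}\right) = \left(-420\right) \left(- \frac{2}{7}\right) = 120$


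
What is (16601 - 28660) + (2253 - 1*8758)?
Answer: -18564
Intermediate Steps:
(16601 - 28660) + (2253 - 1*8758) = -12059 + (2253 - 8758) = -12059 - 6505 = -18564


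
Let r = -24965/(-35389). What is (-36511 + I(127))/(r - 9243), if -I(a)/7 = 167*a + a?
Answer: 6577505707/327075562 ≈ 20.110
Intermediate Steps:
r = 24965/35389 (r = -24965*(-1/35389) = 24965/35389 ≈ 0.70545)
I(a) = -1176*a (I(a) = -7*(167*a + a) = -1176*a)
(-36511 + I(127))/(r - 9243) = (-36511 - 1176*127)/(24965/35389 - 9243) = (-36511 - 149352)/(-327075562/35389) = -185863*(-35389/327075562) = 6577505707/327075562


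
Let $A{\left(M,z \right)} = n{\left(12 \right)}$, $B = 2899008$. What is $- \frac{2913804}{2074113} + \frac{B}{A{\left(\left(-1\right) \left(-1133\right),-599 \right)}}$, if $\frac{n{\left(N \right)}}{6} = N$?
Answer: $\frac{9278796892}{230457} \approx 40263.0$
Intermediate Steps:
$n{\left(N \right)} = 6 N$
$A{\left(M,z \right)} = 72$ ($A{\left(M,z \right)} = 6 \cdot 12 = 72$)
$- \frac{2913804}{2074113} + \frac{B}{A{\left(\left(-1\right) \left(-1133\right),-599 \right)}} = - \frac{2913804}{2074113} + \frac{2899008}{72} = \left(-2913804\right) \frac{1}{2074113} + 2899008 \cdot \frac{1}{72} = - \frac{323756}{230457} + 40264 = \frac{9278796892}{230457}$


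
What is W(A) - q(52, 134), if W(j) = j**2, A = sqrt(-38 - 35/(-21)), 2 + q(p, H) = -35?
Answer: 2/3 ≈ 0.66667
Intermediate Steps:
q(p, H) = -37 (q(p, H) = -2 - 35 = -37)
A = I*sqrt(327)/3 (A = sqrt(-38 - 35*(-1/21)) = sqrt(-38 + 5/3) = sqrt(-109/3) = I*sqrt(327)/3 ≈ 6.0277*I)
W(A) - q(52, 134) = (I*sqrt(327)/3)**2 - 1*(-37) = -109/3 + 37 = 2/3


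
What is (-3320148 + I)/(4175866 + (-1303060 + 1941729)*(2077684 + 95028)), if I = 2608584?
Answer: -118594/231274662699 ≈ -5.1278e-7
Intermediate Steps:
(-3320148 + I)/(4175866 + (-1303060 + 1941729)*(2077684 + 95028)) = (-3320148 + 2608584)/(4175866 + (-1303060 + 1941729)*(2077684 + 95028)) = -711564/(4175866 + 638669*2172712) = -711564/(4175866 + 1387643800328) = -711564/1387647976194 = -711564*1/1387647976194 = -118594/231274662699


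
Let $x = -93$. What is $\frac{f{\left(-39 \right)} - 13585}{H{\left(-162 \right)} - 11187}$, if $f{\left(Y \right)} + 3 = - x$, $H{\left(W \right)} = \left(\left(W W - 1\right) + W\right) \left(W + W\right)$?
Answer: $\frac{13495}{8461431} \approx 0.0015949$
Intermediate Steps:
$H{\left(W \right)} = 2 W \left(-1 + W + W^{2}\right)$ ($H{\left(W \right)} = \left(\left(W^{2} - 1\right) + W\right) 2 W = \left(\left(-1 + W^{2}\right) + W\right) 2 W = \left(-1 + W + W^{2}\right) 2 W = 2 W \left(-1 + W + W^{2}\right)$)
$f{\left(Y \right)} = 90$ ($f{\left(Y \right)} = -3 - -93 = -3 + 93 = 90$)
$\frac{f{\left(-39 \right)} - 13585}{H{\left(-162 \right)} - 11187} = \frac{90 - 13585}{2 \left(-162\right) \left(-1 - 162 + \left(-162\right)^{2}\right) - 11187} = - \frac{13495}{2 \left(-162\right) \left(-1 - 162 + 26244\right) - 11187} = - \frac{13495}{2 \left(-162\right) 26081 - 11187} = - \frac{13495}{-8450244 - 11187} = - \frac{13495}{-8461431} = \left(-13495\right) \left(- \frac{1}{8461431}\right) = \frac{13495}{8461431}$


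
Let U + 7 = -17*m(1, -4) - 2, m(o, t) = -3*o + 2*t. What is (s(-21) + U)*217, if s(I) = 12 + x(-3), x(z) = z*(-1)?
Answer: 41881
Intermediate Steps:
x(z) = -z
U = 178 (U = -7 + (-17*(-3*1 + 2*(-4)) - 2) = -7 + (-17*(-3 - 8) - 2) = -7 + (-17*(-11) - 2) = -7 + (187 - 2) = -7 + 185 = 178)
s(I) = 15 (s(I) = 12 - 1*(-3) = 12 + 3 = 15)
(s(-21) + U)*217 = (15 + 178)*217 = 193*217 = 41881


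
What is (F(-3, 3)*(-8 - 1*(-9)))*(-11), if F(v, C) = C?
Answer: -33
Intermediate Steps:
(F(-3, 3)*(-8 - 1*(-9)))*(-11) = (3*(-8 - 1*(-9)))*(-11) = (3*(-8 + 9))*(-11) = (3*1)*(-11) = 3*(-11) = -33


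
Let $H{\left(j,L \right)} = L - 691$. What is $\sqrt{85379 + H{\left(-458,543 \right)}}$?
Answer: $\sqrt{85231} \approx 291.94$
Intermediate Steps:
$H{\left(j,L \right)} = -691 + L$
$\sqrt{85379 + H{\left(-458,543 \right)}} = \sqrt{85379 + \left(-691 + 543\right)} = \sqrt{85379 - 148} = \sqrt{85231}$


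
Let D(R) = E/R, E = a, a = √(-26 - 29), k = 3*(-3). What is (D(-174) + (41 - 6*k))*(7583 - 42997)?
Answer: -3364330 + 17707*I*√55/87 ≈ -3.3643e+6 + 1509.4*I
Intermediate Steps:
k = -9
a = I*√55 (a = √(-55) = I*√55 ≈ 7.4162*I)
E = I*√55 ≈ 7.4162*I
D(R) = I*√55/R (D(R) = (I*√55)/R = I*√55/R)
(D(-174) + (41 - 6*k))*(7583 - 42997) = (I*√55/(-174) + (41 - 6*(-9)))*(7583 - 42997) = (I*√55*(-1/174) + (41 + 54))*(-35414) = (-I*√55/174 + 95)*(-35414) = (95 - I*√55/174)*(-35414) = -3364330 + 17707*I*√55/87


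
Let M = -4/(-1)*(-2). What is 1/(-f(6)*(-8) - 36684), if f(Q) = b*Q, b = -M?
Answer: -1/36300 ≈ -2.7548e-5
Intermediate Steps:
M = -8 (M = -4*(-1)*(-2) = 4*(-2) = -8)
b = 8 (b = -1*(-8) = 8)
f(Q) = 8*Q
1/(-f(6)*(-8) - 36684) = 1/(-8*6*(-8) - 36684) = 1/(-1*48*(-8) - 36684) = 1/(-48*(-8) - 36684) = 1/(384 - 36684) = 1/(-36300) = -1/36300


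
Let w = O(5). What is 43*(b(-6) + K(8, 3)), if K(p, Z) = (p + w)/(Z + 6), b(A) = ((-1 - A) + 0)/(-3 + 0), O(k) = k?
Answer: -86/9 ≈ -9.5556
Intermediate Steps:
w = 5
b(A) = ⅓ + A/3 (b(A) = (-1 - A)/(-3) = (-1 - A)*(-⅓) = ⅓ + A/3)
K(p, Z) = (5 + p)/(6 + Z) (K(p, Z) = (p + 5)/(Z + 6) = (5 + p)/(6 + Z))
43*(b(-6) + K(8, 3)) = 43*((⅓ + (⅓)*(-6)) + (5 + 8)/(6 + 3)) = 43*((⅓ - 2) + 13/9) = 43*(-5/3 + (⅑)*13) = 43*(-5/3 + 13/9) = 43*(-2/9) = -86/9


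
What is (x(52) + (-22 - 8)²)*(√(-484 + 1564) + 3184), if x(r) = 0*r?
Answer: 2865600 + 5400*√30 ≈ 2.8952e+6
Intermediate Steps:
x(r) = 0
(x(52) + (-22 - 8)²)*(√(-484 + 1564) + 3184) = (0 + (-22 - 8)²)*(√(-484 + 1564) + 3184) = (0 + (-30)²)*(√1080 + 3184) = (0 + 900)*(6*√30 + 3184) = 900*(3184 + 6*√30) = 2865600 + 5400*√30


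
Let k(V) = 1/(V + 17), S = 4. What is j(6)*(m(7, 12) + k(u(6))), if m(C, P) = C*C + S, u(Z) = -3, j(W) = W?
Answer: 2229/7 ≈ 318.43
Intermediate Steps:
m(C, P) = 4 + C² (m(C, P) = C*C + 4 = C² + 4 = 4 + C²)
k(V) = 1/(17 + V)
j(6)*(m(7, 12) + k(u(6))) = 6*((4 + 7²) + 1/(17 - 3)) = 6*((4 + 49) + 1/14) = 6*(53 + 1/14) = 6*(743/14) = 2229/7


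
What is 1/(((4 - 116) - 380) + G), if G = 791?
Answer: 1/299 ≈ 0.0033445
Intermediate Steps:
1/(((4 - 116) - 380) + G) = 1/(((4 - 116) - 380) + 791) = 1/((-112 - 380) + 791) = 1/(-492 + 791) = 1/299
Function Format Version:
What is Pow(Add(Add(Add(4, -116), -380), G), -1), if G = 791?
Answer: Rational(1, 299) ≈ 0.0033445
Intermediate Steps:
Pow(Add(Add(Add(4, -116), -380), G), -1) = Pow(Add(Add(Add(4, -116), -380), 791), -1) = Pow(Add(Add(-112, -380), 791), -1) = Pow(Add(-492, 791), -1) = Pow(299, -1) = Rational(1, 299)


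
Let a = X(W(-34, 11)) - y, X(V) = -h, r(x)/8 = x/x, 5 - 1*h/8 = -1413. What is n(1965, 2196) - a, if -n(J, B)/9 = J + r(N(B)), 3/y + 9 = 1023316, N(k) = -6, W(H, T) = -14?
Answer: -6562467788/1023307 ≈ -6413.0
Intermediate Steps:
h = 11344 (h = 40 - 8*(-1413) = 40 + 11304 = 11344)
r(x) = 8 (r(x) = 8*(x/x) = 8*1 = 8)
X(V) = -11344 (X(V) = -1*11344 = -11344)
y = 3/1023307 (y = 3/(-9 + 1023316) = 3/1023307 ≈ 2.9317e-6)
n(J, B) = -72 - 9*J (n(J, B) = -9*(J + 8) = -9*(8 + J) = -72 - 9*J)
a = -11608394611/1023307 (a = -11344 - 1*3/1023307 = -11344 - 3/1023307 = -11608394611/1023307 ≈ -11344.)
n(1965, 2196) - a = (-72 - 9*1965) - 1*(-11608394611/1023307) = (-72 - 17685) + 11608394611/1023307 = -17757 + 11608394611/1023307 = -6562467788/1023307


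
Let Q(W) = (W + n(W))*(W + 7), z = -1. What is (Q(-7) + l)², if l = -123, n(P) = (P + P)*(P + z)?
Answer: 15129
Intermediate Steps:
n(P) = 2*P*(-1 + P) (n(P) = (P + P)*(P - 1) = (2*P)*(-1 + P) = 2*P*(-1 + P))
Q(W) = (7 + W)*(W + 2*W*(-1 + W)) (Q(W) = (W + 2*W*(-1 + W))*(W + 7) = (W + 2*W*(-1 + W))*(7 + W) = (7 + W)*(W + 2*W*(-1 + W)))
(Q(-7) + l)² = (-7*(-7 + 2*(-7)² + 13*(-7)) - 123)² = (-7*(-7 + 2*49 - 91) - 123)² = (-7*(-7 + 98 - 91) - 123)² = (-7*0 - 123)² = (0 - 123)² = (-123)² = 15129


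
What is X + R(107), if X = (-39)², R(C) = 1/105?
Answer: 159706/105 ≈ 1521.0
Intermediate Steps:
R(C) = 1/105
X = 1521
X + R(107) = 1521 + 1/105 = 159706/105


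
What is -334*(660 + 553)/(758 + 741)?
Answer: -405142/1499 ≈ -270.27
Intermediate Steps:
-334*(660 + 553)/(758 + 741) = -405142/1499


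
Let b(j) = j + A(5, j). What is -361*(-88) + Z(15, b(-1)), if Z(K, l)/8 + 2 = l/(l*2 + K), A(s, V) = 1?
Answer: 31752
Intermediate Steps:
b(j) = 1 + j (b(j) = j + 1 = 1 + j)
Z(K, l) = -16 + 8*l/(K + 2*l) (Z(K, l) = -16 + 8*(l/(l*2 + K)) = -16 + 8*(l/(2*l + K)) = -16 + 8*(l/(K + 2*l)) = -16 + 8*l/(K + 2*l))
-361*(-88) + Z(15, b(-1)) = -361*(-88) + 8*(-3*(1 - 1) - 2*15)/(15 + 2*(1 - 1)) = 31768 + 8*(-3*0 - 30)/(15 + 2*0) = 31768 + 8*(0 - 30)/(15 + 0) = 31768 + 8*(-30)/15 = 31768 + 8*(1/15)*(-30) = 31768 - 16 = 31752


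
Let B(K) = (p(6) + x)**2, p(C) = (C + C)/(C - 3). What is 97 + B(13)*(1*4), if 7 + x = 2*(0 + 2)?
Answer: 101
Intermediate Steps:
x = -3 (x = -7 + 2*(0 + 2) = -7 + 2*2 = -7 + 4 = -3)
p(C) = 2*C/(-3 + C) (p(C) = (2*C)/(-3 + C) = 2*C/(-3 + C))
B(K) = 1 (B(K) = (2*6/(-3 + 6) - 3)**2 = (2*6/3 - 3)**2 = (2*6*(1/3) - 3)**2 = (4 - 3)**2 = 1**2 = 1)
97 + B(13)*(1*4) = 97 + 1*(1*4) = 97 + 1*4 = 97 + 4 = 101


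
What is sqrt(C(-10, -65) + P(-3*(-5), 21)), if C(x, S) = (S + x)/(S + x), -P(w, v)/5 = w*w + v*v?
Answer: I*sqrt(3329) ≈ 57.698*I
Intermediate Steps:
P(w, v) = -5*v**2 - 5*w**2 (P(w, v) = -5*(w*w + v*v) = -5*(w**2 + v**2) = -5*(v**2 + w**2) = -5*v**2 - 5*w**2)
C(x, S) = 1
sqrt(C(-10, -65) + P(-3*(-5), 21)) = sqrt(1 + (-5*21**2 - 5*(-3*(-5))**2)) = sqrt(1 + (-5*441 - 5*15**2)) = sqrt(1 + (-2205 - 5*225)) = sqrt(1 + (-2205 - 1125)) = sqrt(1 - 3330) = sqrt(-3329) = I*sqrt(3329)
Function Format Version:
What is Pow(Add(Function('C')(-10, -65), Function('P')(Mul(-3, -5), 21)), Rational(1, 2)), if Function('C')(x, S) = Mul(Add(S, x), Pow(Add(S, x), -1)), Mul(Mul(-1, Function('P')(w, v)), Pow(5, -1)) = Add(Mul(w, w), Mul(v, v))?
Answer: Mul(I, Pow(3329, Rational(1, 2))) ≈ Mul(57.698, I)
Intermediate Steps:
Function('P')(w, v) = Add(Mul(-5, Pow(v, 2)), Mul(-5, Pow(w, 2))) (Function('P')(w, v) = Mul(-5, Add(Mul(w, w), Mul(v, v))) = Mul(-5, Add(Pow(w, 2), Pow(v, 2))) = Mul(-5, Add(Pow(v, 2), Pow(w, 2))) = Add(Mul(-5, Pow(v, 2)), Mul(-5, Pow(w, 2))))
Function('C')(x, S) = 1
Pow(Add(Function('C')(-10, -65), Function('P')(Mul(-3, -5), 21)), Rational(1, 2)) = Pow(Add(1, Add(Mul(-5, Pow(21, 2)), Mul(-5, Pow(Mul(-3, -5), 2)))), Rational(1, 2)) = Pow(Add(1, Add(Mul(-5, 441), Mul(-5, Pow(15, 2)))), Rational(1, 2)) = Pow(Add(1, Add(-2205, Mul(-5, 225))), Rational(1, 2)) = Pow(Add(1, Add(-2205, -1125)), Rational(1, 2)) = Pow(Add(1, -3330), Rational(1, 2)) = Pow(-3329, Rational(1, 2)) = Mul(I, Pow(3329, Rational(1, 2)))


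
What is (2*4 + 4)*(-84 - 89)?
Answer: -2076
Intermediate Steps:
(2*4 + 4)*(-84 - 89) = (8 + 4)*(-173) = 12*(-173) = -2076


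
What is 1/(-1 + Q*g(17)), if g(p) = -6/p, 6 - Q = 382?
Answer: 17/2239 ≈ 0.0075927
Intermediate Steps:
Q = -376 (Q = 6 - 1*382 = 6 - 382 = -376)
1/(-1 + Q*g(17)) = 1/(-1 - (-2256)/17) = 1/(-1 - 376*(-6/17)) = 1/(-1 + 2256/17) = 1/(2239/17) = 17/2239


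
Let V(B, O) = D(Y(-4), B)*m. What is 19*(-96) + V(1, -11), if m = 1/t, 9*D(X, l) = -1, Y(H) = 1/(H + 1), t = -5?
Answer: -82079/45 ≈ -1824.0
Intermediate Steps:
Y(H) = 1/(1 + H)
D(X, l) = -⅑ (D(X, l) = (⅑)*(-1) = -⅑)
m = -⅕ (m = 1/(-5) = -⅕ ≈ -0.20000)
V(B, O) = 1/45 (V(B, O) = -⅑*(-⅕) = 1/45)
19*(-96) + V(1, -11) = 19*(-96) + 1/45 = -1824 + 1/45 = -82079/45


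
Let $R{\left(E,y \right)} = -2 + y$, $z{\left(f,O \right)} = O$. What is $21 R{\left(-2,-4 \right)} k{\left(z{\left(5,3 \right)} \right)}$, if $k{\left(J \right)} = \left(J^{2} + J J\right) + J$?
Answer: $-2646$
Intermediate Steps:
$k{\left(J \right)} = J + 2 J^{2}$ ($k{\left(J \right)} = \left(J^{2} + J^{2}\right) + J = 2 J^{2} + J = J + 2 J^{2}$)
$21 R{\left(-2,-4 \right)} k{\left(z{\left(5,3 \right)} \right)} = 21 \left(-2 - 4\right) 3 \left(1 + 2 \cdot 3\right) = 21 \left(-6\right) 3 \left(1 + 6\right) = - 126 \cdot 3 \cdot 7 = \left(-126\right) 21 = -2646$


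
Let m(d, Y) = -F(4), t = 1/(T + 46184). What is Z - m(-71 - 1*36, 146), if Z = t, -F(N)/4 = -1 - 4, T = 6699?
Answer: 1057661/52883 ≈ 20.000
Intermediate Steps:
F(N) = 20 (F(N) = -4*(-1 - 4) = -4*(-5) = 20)
t = 1/52883 (t = 1/(6699 + 46184) = 1/52883 ≈ 1.8910e-5)
Z = 1/52883 ≈ 1.8910e-5
m(d, Y) = -20 (m(d, Y) = -1*20 = -20)
Z - m(-71 - 1*36, 146) = 1/52883 - 1*(-20) = 1/52883 + 20 = 1057661/52883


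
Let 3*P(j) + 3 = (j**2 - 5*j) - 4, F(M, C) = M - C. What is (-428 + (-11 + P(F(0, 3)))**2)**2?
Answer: 12931216/81 ≈ 1.5964e+5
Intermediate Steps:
P(j) = -7/3 - 5*j/3 + j**2/3 (P(j) = -1 + ((j**2 - 5*j) - 4)/3 = -1 + (-4 + j**2 - 5*j)/3 = -1 + (-4/3 - 5*j/3 + j**2/3) = -7/3 - 5*j/3 + j**2/3)
(-428 + (-11 + P(F(0, 3)))**2)**2 = (-428 + (-11 + (-7/3 - 5*(0 - 1*3)/3 + (0 - 1*3)**2/3))**2)**2 = (-428 + (-11 + (-7/3 - 5*(0 - 3)/3 + (0 - 3)**2/3))**2)**2 = (-428 + (-11 + (-7/3 - 5/3*(-3) + (1/3)*(-3)**2))**2)**2 = (-428 + (-11 + (-7/3 + 5 + (1/3)*9))**2)**2 = (-428 + (-11 + (-7/3 + 5 + 3))**2)**2 = (-428 + (-11 + 17/3)**2)**2 = (-428 + (-16/3)**2)**2 = (-428 + 256/9)**2 = (-3596/9)**2 = 12931216/81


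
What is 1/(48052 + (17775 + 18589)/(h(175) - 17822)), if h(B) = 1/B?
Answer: 3118849/149860568448 ≈ 2.0812e-5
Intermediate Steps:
1/(48052 + (17775 + 18589)/(h(175) - 17822)) = 1/(48052 + (17775 + 18589)/(1/175 - 17822)) = 1/(48052 + 36364/(1/175 - 17822)) = 1/(48052 + 36364/(-3118849/175)) = 1/(48052 + 36364*(-175/3118849)) = 1/(48052 - 6363700/3118849) = 1/(149860568448/3118849) = 3118849/149860568448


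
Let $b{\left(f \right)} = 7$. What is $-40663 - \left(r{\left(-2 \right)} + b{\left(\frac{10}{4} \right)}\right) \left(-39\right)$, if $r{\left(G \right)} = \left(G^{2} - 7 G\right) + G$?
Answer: $-39766$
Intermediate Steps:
$r{\left(G \right)} = G^{2} - 6 G$
$-40663 - \left(r{\left(-2 \right)} + b{\left(\frac{10}{4} \right)}\right) \left(-39\right) = -40663 - \left(- 2 \left(-6 - 2\right) + 7\right) \left(-39\right) = -40663 - \left(\left(-2\right) \left(-8\right) + 7\right) \left(-39\right) = -40663 - \left(16 + 7\right) \left(-39\right) = -40663 - 23 \left(-39\right) = -40663 - -897 = -40663 + 897 = -39766$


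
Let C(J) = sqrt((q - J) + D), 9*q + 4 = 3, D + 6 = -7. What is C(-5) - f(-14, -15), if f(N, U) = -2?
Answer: 2 + I*sqrt(73)/3 ≈ 2.0 + 2.848*I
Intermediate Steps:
D = -13 (D = -6 - 7 = -13)
q = -1/9 (q = -4/9 + (1/9)*3 = -4/9 + 1/3 = -1/9 ≈ -0.11111)
C(J) = sqrt(-118/9 - J) (C(J) = sqrt((-1/9 - J) - 13) = sqrt(-118/9 - J))
C(-5) - f(-14, -15) = sqrt(-118 - 9*(-5))/3 - 1*(-2) = sqrt(-118 + 45)/3 + 2 = sqrt(-73)/3 + 2 = (I*sqrt(73))/3 + 2 = I*sqrt(73)/3 + 2 = 2 + I*sqrt(73)/3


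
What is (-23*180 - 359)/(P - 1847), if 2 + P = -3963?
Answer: 4499/5812 ≈ 0.77409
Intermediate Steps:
P = -3965 (P = -2 - 3963 = -3965)
(-23*180 - 359)/(P - 1847) = (-23*180 - 359)/(-3965 - 1847) = (-4140 - 359)/(-5812) = -4499*(-1/5812) = 4499/5812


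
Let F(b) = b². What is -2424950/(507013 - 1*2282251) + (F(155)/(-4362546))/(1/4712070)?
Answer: -16746637044248650/645379786329 ≈ -25949.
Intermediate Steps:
-2424950/(507013 - 1*2282251) + (F(155)/(-4362546))/(1/4712070) = -2424950/(507013 - 1*2282251) + (155²/(-4362546))/(1/4712070) = -2424950/(507013 - 2282251) + (24025*(-1/4362546))/(1/4712070) = -2424950/(-1775238) - 24025/4362546*4712070 = -2424950*(-1/1775238) - 18867913625/727091 = 1212475/887619 - 18867913625/727091 = -16746637044248650/645379786329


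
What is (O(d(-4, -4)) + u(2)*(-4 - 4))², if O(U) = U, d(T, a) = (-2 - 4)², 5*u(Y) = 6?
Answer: 17424/25 ≈ 696.96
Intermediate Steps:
u(Y) = 6/5 (u(Y) = (⅕)*6 = 6/5)
d(T, a) = 36 (d(T, a) = (-6)² = 36)
(O(d(-4, -4)) + u(2)*(-4 - 4))² = (36 + 6*(-4 - 4)/5)² = (36 + (6/5)*(-8))² = (36 - 48/5)² = (132/5)² = 17424/25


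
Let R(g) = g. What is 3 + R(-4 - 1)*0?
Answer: 3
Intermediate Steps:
3 + R(-4 - 1)*0 = 3 + (-4 - 1)*0 = 3 - 5*0 = 3 + 0 = 3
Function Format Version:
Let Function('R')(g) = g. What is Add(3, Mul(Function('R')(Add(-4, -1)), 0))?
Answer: 3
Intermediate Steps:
Add(3, Mul(Function('R')(Add(-4, -1)), 0)) = Add(3, Mul(Add(-4, -1), 0)) = Add(3, Mul(-5, 0)) = Add(3, 0) = 3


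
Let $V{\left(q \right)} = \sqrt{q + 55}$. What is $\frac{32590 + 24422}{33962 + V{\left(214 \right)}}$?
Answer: $\frac{1936241544}{1153417175} - \frac{57012 \sqrt{269}}{1153417175} \approx 1.6779$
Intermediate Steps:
$V{\left(q \right)} = \sqrt{55 + q}$
$\frac{32590 + 24422}{33962 + V{\left(214 \right)}} = \frac{32590 + 24422}{33962 + \sqrt{55 + 214}} = \frac{57012}{33962 + \sqrt{269}}$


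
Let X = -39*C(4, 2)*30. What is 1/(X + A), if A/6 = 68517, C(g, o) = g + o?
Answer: 1/404082 ≈ 2.4747e-6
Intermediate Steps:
A = 411102 (A = 6*68517 = 411102)
X = -7020 (X = -39*(4 + 2)*30 = -39*6*30 = -234*30 = -7020)
1/(X + A) = 1/(-7020 + 411102) = 1/404082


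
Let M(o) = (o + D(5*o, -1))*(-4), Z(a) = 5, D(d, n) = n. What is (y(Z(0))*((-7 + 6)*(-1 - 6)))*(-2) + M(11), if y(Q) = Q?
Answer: -110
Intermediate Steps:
M(o) = 4 - 4*o (M(o) = (o - 1)*(-4) = (-1 + o)*(-4) = 4 - 4*o)
(y(Z(0))*((-7 + 6)*(-1 - 6)))*(-2) + M(11) = (5*((-7 + 6)*(-1 - 6)))*(-2) + (4 - 4*11) = (5*(-1*(-7)))*(-2) + (4 - 44) = (5*7)*(-2) - 40 = 35*(-2) - 40 = -70 - 40 = -110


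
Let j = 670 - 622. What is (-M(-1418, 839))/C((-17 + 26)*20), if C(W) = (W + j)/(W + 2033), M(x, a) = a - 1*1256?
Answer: 307607/76 ≈ 4047.5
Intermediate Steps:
M(x, a) = -1256 + a (M(x, a) = a - 1256 = -1256 + a)
j = 48
C(W) = (48 + W)/(2033 + W) (C(W) = (W + 48)/(W + 2033) = (48 + W)/(2033 + W))
(-M(-1418, 839))/C((-17 + 26)*20) = (-(-1256 + 839))/(((48 + (-17 + 26)*20)/(2033 + (-17 + 26)*20))) = (-1*(-417))/(((48 + 9*20)/(2033 + 9*20))) = 417/(((48 + 180)/(2033 + 180))) = 417/((228/2213)) = 417/(((1/2213)*228)) = 417/(228/2213) = 417*(2213/228) = 307607/76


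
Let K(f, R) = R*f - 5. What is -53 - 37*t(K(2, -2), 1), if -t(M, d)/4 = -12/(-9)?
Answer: 433/3 ≈ 144.33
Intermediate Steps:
K(f, R) = -5 + R*f
t(M, d) = -16/3 (t(M, d) = -(-48)/(-9) = -(-48)*(-1)/9 = -4*4/3 = -16/3)
-53 - 37*t(K(2, -2), 1) = -53 - 37*(-16/3) = -53 + 592/3 = 433/3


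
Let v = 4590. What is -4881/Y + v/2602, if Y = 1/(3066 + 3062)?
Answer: -38913906873/1301 ≈ -2.9911e+7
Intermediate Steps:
Y = 1/6128 ≈ 0.00016319
-4881/Y + v/2602 = -4881/1/6128 + 4590/2602 = -4881*6128 + 4590*(1/2602) = -29910768 + 2295/1301 = -38913906873/1301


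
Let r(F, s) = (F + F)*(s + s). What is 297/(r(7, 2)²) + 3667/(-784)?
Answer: -2053/448 ≈ -4.5826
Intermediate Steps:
r(F, s) = 4*F*s (r(F, s) = (2*F)*(2*s) = 4*F*s)
297/(r(7, 2)²) + 3667/(-784) = 297/((4*7*2)²) + 3667/(-784) = 297/(56²) + 3667*(-1/784) = 297/3136 - 3667/784 = -2053/448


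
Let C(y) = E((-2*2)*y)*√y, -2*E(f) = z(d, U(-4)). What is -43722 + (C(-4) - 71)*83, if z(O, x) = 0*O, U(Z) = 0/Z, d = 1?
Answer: -49615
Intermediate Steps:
U(Z) = 0
z(O, x) = 0
E(f) = 0 (E(f) = -½*0 = 0)
C(y) = 0 (C(y) = 0*√y = 0)
-43722 + (C(-4) - 71)*83 = -43722 + (0 - 71)*83 = -43722 - 71*83 = -43722 - 5893 = -49615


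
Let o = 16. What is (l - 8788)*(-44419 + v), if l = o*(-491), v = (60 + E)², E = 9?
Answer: 660067752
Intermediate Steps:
v = 4761 (v = (60 + 9)² = 69² = 4761)
l = -7856 (l = 16*(-491) = -7856)
(l - 8788)*(-44419 + v) = (-7856 - 8788)*(-44419 + 4761) = -16644*(-39658) = 660067752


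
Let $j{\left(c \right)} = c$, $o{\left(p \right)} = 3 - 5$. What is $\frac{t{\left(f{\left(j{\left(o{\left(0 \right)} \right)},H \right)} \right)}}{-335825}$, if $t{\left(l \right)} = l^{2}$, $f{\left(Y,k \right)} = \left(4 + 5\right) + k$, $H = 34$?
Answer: $- \frac{1849}{335825} \approx -0.0055058$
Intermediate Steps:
$o{\left(p \right)} = -2$ ($o{\left(p \right)} = 3 - 5 = -2$)
$f{\left(Y,k \right)} = 9 + k$
$\frac{t{\left(f{\left(j{\left(o{\left(0 \right)} \right)},H \right)} \right)}}{-335825} = \frac{\left(9 + 34\right)^{2}}{-335825} = 43^{2} \left(- \frac{1}{335825}\right) = 1849 \left(- \frac{1}{335825}\right) = - \frac{1849}{335825}$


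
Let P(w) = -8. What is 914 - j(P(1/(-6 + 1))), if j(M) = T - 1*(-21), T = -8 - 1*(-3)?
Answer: 898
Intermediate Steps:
T = -5 (T = -8 + 3 = -5)
j(M) = 16 (j(M) = -5 - 1*(-21) = -5 + 21 = 16)
914 - j(P(1/(-6 + 1))) = 914 - 1*16 = 914 - 16 = 898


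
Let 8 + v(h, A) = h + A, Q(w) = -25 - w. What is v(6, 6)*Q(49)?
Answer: -296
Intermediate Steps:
v(h, A) = -8 + A + h (v(h, A) = -8 + (h + A) = -8 + (A + h) = -8 + A + h)
v(6, 6)*Q(49) = (-8 + 6 + 6)*(-25 - 1*49) = 4*(-25 - 49) = 4*(-74) = -296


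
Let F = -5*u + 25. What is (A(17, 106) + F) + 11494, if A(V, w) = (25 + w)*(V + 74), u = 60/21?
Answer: 163980/7 ≈ 23426.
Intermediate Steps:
u = 20/7 (u = 60*(1/21) = 20/7 ≈ 2.8571)
F = 75/7 (F = -5*20/7 + 25 = -100/7 + 25 = 75/7 ≈ 10.714)
A(V, w) = (25 + w)*(74 + V)
(A(17, 106) + F) + 11494 = ((1850 + 25*17 + 74*106 + 17*106) + 75/7) + 11494 = ((1850 + 425 + 7844 + 1802) + 75/7) + 11494 = (11921 + 75/7) + 11494 = 83522/7 + 11494 = 163980/7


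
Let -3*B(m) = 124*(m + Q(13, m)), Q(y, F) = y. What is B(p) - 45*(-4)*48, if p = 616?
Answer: -52076/3 ≈ -17359.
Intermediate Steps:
B(m) = -1612/3 - 124*m/3 (B(m) = -124*(m + 13)/3 = -124*(13 + m)/3 = -(1612 + 124*m)/3 = -1612/3 - 124*m/3)
B(p) - 45*(-4)*48 = (-1612/3 - 124/3*616) - 45*(-4)*48 = (-1612/3 - 76384/3) + 180*48 = -77996/3 + 8640 = -52076/3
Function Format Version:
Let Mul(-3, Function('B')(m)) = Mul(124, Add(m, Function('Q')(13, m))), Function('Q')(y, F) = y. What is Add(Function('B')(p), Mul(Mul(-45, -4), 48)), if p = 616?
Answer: Rational(-52076, 3) ≈ -17359.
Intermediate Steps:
Function('B')(m) = Add(Rational(-1612, 3), Mul(Rational(-124, 3), m)) (Function('B')(m) = Mul(Rational(-1, 3), Mul(124, Add(m, 13))) = Mul(Rational(-1, 3), Mul(124, Add(13, m))) = Mul(Rational(-1, 3), Add(1612, Mul(124, m))) = Add(Rational(-1612, 3), Mul(Rational(-124, 3), m)))
Add(Function('B')(p), Mul(Mul(-45, -4), 48)) = Add(Add(Rational(-1612, 3), Mul(Rational(-124, 3), 616)), Mul(Mul(-45, -4), 48)) = Add(Add(Rational(-1612, 3), Rational(-76384, 3)), Mul(180, 48)) = Add(Rational(-77996, 3), 8640) = Rational(-52076, 3)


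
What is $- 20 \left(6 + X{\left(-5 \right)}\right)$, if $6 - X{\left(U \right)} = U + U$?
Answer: $-440$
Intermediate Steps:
$X{\left(U \right)} = 6 - 2 U$ ($X{\left(U \right)} = 6 - \left(U + U\right) = 6 - 2 U$)
$- 20 \left(6 + X{\left(-5 \right)}\right) = - 20 \left(6 + \left(6 - -10\right)\right) = - 20 \left(6 + \left(6 + 10\right)\right) = - 20 \left(6 + 16\right) = \left(-20\right) 22 = -440$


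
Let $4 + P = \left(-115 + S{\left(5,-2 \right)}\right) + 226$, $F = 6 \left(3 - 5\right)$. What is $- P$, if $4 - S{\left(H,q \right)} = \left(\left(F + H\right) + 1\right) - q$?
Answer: $-115$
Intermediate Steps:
$F = -12$ ($F = 6 \left(-2\right) = -12$)
$S{\left(H,q \right)} = 15 + q - H$ ($S{\left(H,q \right)} = 4 - \left(\left(\left(-12 + H\right) + 1\right) - q\right) = 4 - \left(\left(-11 + H\right) - q\right) = 4 - \left(-11 + H - q\right) = 4 + \left(11 + q - H\right) = 15 + q - H$)
$P = 115$ ($P = -4 + \left(\left(-115 - -8\right) + 226\right) = -4 + \left(\left(-115 + 8\right) + 226\right) = -4 + \left(-107 + 226\right) = -4 + 119 = 115$)
$- P = \left(-1\right) 115 = -115$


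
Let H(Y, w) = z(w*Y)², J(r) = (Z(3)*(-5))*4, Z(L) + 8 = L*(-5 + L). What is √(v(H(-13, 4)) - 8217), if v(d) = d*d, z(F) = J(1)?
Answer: √6146551783 ≈ 78400.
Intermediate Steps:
Z(L) = -8 + L*(-5 + L)
J(r) = 280 (J(r) = ((-8 + 3² - 5*3)*(-5))*4 = ((-8 + 9 - 15)*(-5))*4 = -14*(-5)*4 = 70*4 = 280)
z(F) = 280
H(Y, w) = 78400 (H(Y, w) = 280² = 78400)
v(d) = d²
√(v(H(-13, 4)) - 8217) = √(78400² - 8217) = √(6146560000 - 8217) = √6146551783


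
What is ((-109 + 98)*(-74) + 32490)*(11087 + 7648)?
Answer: 623950440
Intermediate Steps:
((-109 + 98)*(-74) + 32490)*(11087 + 7648) = (-11*(-74) + 32490)*18735 = (814 + 32490)*18735 = 33304*18735 = 623950440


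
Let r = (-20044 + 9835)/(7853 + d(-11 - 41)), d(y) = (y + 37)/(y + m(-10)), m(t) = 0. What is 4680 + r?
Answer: 1910645412/408371 ≈ 4678.7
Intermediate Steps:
d(y) = (37 + y)/y (d(y) = (y + 37)/(y + 0) = (37 + y)/y)
r = -530868/408371 (r = (-20044 + 9835)/(7853 + (37 + (-11 - 41))/(-11 - 41)) = -10209/(7853 + (37 - 52)/(-52)) = -10209/(7853 - 1/52*(-15)) = -10209/(7853 + 15/52) = -10209/408371/52 = -10209*52/408371 = -530868/408371 ≈ -1.3000)
4680 + r = 4680 - 530868/408371 = 1910645412/408371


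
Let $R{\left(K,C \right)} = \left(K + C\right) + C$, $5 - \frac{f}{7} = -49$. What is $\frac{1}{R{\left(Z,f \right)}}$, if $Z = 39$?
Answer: $\frac{1}{795} \approx 0.0012579$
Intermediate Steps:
$f = 378$ ($f = 35 - -343 = 35 + 343 = 378$)
$R{\left(K,C \right)} = K + 2 C$ ($R{\left(K,C \right)} = \left(C + K\right) + C = K + 2 C$)
$\frac{1}{R{\left(Z,f \right)}} = \frac{1}{39 + 2 \cdot 378} = \frac{1}{39 + 756} = \frac{1}{795}$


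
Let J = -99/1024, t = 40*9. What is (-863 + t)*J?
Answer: 49797/1024 ≈ 48.630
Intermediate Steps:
t = 360
J = -99/1024 (J = -99*1/1024 = -99/1024 ≈ -0.096680)
(-863 + t)*J = (-863 + 360)*(-99/1024) = -503*(-99/1024) = 49797/1024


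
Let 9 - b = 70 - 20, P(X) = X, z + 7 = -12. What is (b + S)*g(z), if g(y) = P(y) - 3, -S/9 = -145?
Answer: -27808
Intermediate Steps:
z = -19 (z = -7 - 12 = -19)
S = 1305 (S = -9*(-145) = 1305)
g(y) = -3 + y (g(y) = y - 3 = -3 + y)
b = -41 (b = 9 - (70 - 20) = 9 - 1*50 = 9 - 50 = -41)
(b + S)*g(z) = (-41 + 1305)*(-3 - 19) = 1264*(-22) = -27808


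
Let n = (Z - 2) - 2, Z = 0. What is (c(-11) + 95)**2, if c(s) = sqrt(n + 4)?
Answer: 9025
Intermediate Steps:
n = -4 (n = (0 - 2) - 2 = -2 - 2 = -4)
c(s) = 0 (c(s) = sqrt(-4 + 4) = sqrt(0) = 0)
(c(-11) + 95)**2 = (0 + 95)**2 = 95**2 = 9025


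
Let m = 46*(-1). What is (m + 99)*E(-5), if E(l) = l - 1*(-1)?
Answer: -212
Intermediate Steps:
E(l) = 1 + l (E(l) = l + 1 = 1 + l)
m = -46
(m + 99)*E(-5) = (-46 + 99)*(1 - 5) = 53*(-4) = -212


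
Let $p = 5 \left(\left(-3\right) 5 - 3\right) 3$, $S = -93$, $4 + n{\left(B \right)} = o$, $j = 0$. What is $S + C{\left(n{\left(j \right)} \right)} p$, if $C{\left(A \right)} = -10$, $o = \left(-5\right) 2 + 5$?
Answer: $2607$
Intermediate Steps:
$o = -5$ ($o = -10 + 5 = -5$)
$n{\left(B \right)} = -9$ ($n{\left(B \right)} = -4 - 5 = -9$)
$p = -270$ ($p = 5 \left(-15 - 3\right) 3 = 5 \left(-18\right) 3 = \left(-90\right) 3 = -270$)
$S + C{\left(n{\left(j \right)} \right)} p = -93 - -2700 = -93 + 2700 = 2607$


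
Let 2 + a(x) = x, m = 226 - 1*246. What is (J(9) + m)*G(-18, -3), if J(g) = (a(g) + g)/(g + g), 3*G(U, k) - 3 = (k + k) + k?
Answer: 344/9 ≈ 38.222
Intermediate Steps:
G(U, k) = 1 + k (G(U, k) = 1 + ((k + k) + k)/3 = 1 + (2*k + k)/3 = 1 + (3*k)/3 = 1 + k)
m = -20 (m = 226 - 246 = -20)
a(x) = -2 + x
J(g) = (-2 + 2*g)/(2*g) (J(g) = ((-2 + g) + g)/(g + g) = (-2 + 2*g)/((2*g)) = (-2 + 2*g)*(1/(2*g)) = (-2 + 2*g)/(2*g))
(J(9) + m)*G(-18, -3) = ((-1 + 9)/9 - 20)*(1 - 3) = ((⅑)*8 - 20)*(-2) = (8/9 - 20)*(-2) = -172/9*(-2) = 344/9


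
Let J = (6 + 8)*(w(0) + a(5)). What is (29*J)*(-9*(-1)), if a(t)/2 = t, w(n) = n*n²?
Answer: 36540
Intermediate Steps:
w(n) = n³
a(t) = 2*t
J = 140 (J = (6 + 8)*(0³ + 2*5) = 14*(0 + 10) = 14*10 = 140)
(29*J)*(-9*(-1)) = (29*140)*(-9*(-1)) = 4060*9 = 36540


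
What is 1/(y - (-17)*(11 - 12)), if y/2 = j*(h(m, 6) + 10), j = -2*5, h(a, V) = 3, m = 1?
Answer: -1/277 ≈ -0.0036101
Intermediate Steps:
j = -10
y = -260 (y = 2*(-10*(3 + 10)) = 2*(-10*13) = 2*(-130) = -260)
1/(y - (-17)*(11 - 12)) = 1/(-260 - (-17)*(11 - 12)) = 1/(-260 - (-17)*(-1)) = 1/(-260 - 1*17) = 1/(-260 - 17) = 1/(-277) = -1/277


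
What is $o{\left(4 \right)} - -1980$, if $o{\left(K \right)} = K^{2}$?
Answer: $1996$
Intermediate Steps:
$o{\left(4 \right)} - -1980 = 4^{2} - -1980 = 16 + 1980 = 1996$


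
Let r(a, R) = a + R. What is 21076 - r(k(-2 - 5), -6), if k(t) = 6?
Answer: 21076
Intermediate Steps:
r(a, R) = R + a
21076 - r(k(-2 - 5), -6) = 21076 - (-6 + 6) = 21076 - 1*0 = 21076 + 0 = 21076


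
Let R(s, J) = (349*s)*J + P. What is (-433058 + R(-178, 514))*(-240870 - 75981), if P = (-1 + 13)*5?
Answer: 10254472609806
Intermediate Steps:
P = 60 (P = 12*5 = 60)
R(s, J) = 60 + 349*J*s (R(s, J) = (349*s)*J + 60 = 349*J*s + 60 = 60 + 349*J*s)
(-433058 + R(-178, 514))*(-240870 - 75981) = (-433058 + (60 + 349*514*(-178)))*(-240870 - 75981) = (-433058 + (60 - 31930708))*(-316851) = (-433058 - 31930648)*(-316851) = -32363706*(-316851) = 10254472609806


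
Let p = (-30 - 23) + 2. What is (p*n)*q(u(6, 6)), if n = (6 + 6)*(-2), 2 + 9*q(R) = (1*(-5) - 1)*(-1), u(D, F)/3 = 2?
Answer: 544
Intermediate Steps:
u(D, F) = 6 (u(D, F) = 3*2 = 6)
q(R) = 4/9 (q(R) = -2/9 + ((1*(-5) - 1)*(-1))/9 = -2/9 + ((-5 - 1)*(-1))/9 = -2/9 + (-6*(-1))/9 = -2/9 + (⅑)*6 = -2/9 + ⅔ = 4/9)
p = -51 (p = -53 + 2 = -51)
n = -24 (n = 12*(-2) = -24)
(p*n)*q(u(6, 6)) = -51*(-24)*(4/9) = 1224*(4/9) = 544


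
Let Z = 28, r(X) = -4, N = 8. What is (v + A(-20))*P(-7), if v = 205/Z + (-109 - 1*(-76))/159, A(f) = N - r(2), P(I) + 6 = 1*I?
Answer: -368745/1484 ≈ -248.48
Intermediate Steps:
P(I) = -6 + I (P(I) = -6 + 1*I = -6 + I)
A(f) = 12 (A(f) = 8 - 1*(-4) = 8 + 4 = 12)
v = 10557/1484 (v = 205/28 + (-109 - 1*(-76))/159 = 205*(1/28) + (-109 + 76)*(1/159) = 205/28 - 33*1/159 = 205/28 - 11/53 = 10557/1484 ≈ 7.1139)
(v + A(-20))*P(-7) = (10557/1484 + 12)*(-6 - 7) = (28365/1484)*(-13) = -368745/1484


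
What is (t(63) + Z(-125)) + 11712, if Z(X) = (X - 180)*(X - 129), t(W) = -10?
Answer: 89172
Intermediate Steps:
Z(X) = (-180 + X)*(-129 + X)
(t(63) + Z(-125)) + 11712 = (-10 + (23220 + (-125)² - 309*(-125))) + 11712 = (-10 + (23220 + 15625 + 38625)) + 11712 = (-10 + 77470) + 11712 = 77460 + 11712 = 89172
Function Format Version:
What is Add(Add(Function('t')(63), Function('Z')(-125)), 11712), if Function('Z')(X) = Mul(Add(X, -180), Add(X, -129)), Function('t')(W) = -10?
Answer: 89172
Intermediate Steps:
Function('Z')(X) = Mul(Add(-180, X), Add(-129, X))
Add(Add(Function('t')(63), Function('Z')(-125)), 11712) = Add(Add(-10, Add(23220, Pow(-125, 2), Mul(-309, -125))), 11712) = Add(Add(-10, Add(23220, 15625, 38625)), 11712) = Add(Add(-10, 77470), 11712) = Add(77460, 11712) = 89172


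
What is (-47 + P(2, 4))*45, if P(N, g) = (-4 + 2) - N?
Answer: -2295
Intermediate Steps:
P(N, g) = -2 - N
(-47 + P(2, 4))*45 = (-47 + (-2 - 1*2))*45 = (-47 + (-2 - 2))*45 = (-47 - 4)*45 = -51*45 = -2295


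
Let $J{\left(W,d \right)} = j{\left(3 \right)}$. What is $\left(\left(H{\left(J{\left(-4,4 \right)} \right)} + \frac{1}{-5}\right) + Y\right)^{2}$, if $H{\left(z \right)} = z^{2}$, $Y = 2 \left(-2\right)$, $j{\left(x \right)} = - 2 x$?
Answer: $\frac{25281}{25} \approx 1011.2$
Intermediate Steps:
$J{\left(W,d \right)} = -6$ ($J{\left(W,d \right)} = \left(-2\right) 3 = -6$)
$Y = -4$
$\left(\left(H{\left(J{\left(-4,4 \right)} \right)} + \frac{1}{-5}\right) + Y\right)^{2} = \left(\left(\left(-6\right)^{2} + \frac{1}{-5}\right) - 4\right)^{2} = \left(\left(36 - \frac{1}{5}\right) - 4\right)^{2} = \left(\frac{179}{5} - 4\right)^{2} = \left(\frac{159}{5}\right)^{2} = \frac{25281}{25}$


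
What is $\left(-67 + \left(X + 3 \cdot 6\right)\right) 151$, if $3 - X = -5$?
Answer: $-6191$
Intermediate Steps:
$X = 8$ ($X = 3 - -5 = 3 + 5 = 8$)
$\left(-67 + \left(X + 3 \cdot 6\right)\right) 151 = \left(-67 + \left(8 + 3 \cdot 6\right)\right) 151 = \left(-67 + \left(8 + 18\right)\right) 151 = \left(-67 + 26\right) 151 = \left(-41\right) 151 = -6191$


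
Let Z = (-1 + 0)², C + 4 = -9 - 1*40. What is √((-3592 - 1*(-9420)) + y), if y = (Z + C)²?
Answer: 6*√237 ≈ 92.369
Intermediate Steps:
C = -53 (C = -4 + (-9 - 1*40) = -4 + (-9 - 40) = -4 - 49 = -53)
Z = 1 (Z = (-1)² = 1)
y = 2704 (y = (1 - 53)² = (-52)² = 2704)
√((-3592 - 1*(-9420)) + y) = √((-3592 - 1*(-9420)) + 2704) = √((-3592 + 9420) + 2704) = √(5828 + 2704) = √8532 = 6*√237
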